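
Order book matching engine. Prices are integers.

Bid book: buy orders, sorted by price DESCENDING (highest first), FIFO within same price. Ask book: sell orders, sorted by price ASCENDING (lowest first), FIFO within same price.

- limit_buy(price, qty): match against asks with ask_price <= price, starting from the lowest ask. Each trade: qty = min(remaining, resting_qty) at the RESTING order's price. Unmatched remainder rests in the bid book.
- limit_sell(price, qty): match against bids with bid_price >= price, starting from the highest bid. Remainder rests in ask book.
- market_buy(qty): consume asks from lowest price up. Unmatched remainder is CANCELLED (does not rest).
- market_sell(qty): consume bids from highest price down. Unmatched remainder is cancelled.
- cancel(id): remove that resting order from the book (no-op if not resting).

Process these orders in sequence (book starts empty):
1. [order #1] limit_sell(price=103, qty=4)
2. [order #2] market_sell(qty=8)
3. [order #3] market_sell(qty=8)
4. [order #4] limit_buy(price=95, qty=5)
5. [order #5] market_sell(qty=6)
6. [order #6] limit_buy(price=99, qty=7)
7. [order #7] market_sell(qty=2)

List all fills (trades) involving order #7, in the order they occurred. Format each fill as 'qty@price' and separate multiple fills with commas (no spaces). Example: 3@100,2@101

After op 1 [order #1] limit_sell(price=103, qty=4): fills=none; bids=[-] asks=[#1:4@103]
After op 2 [order #2] market_sell(qty=8): fills=none; bids=[-] asks=[#1:4@103]
After op 3 [order #3] market_sell(qty=8): fills=none; bids=[-] asks=[#1:4@103]
After op 4 [order #4] limit_buy(price=95, qty=5): fills=none; bids=[#4:5@95] asks=[#1:4@103]
After op 5 [order #5] market_sell(qty=6): fills=#4x#5:5@95; bids=[-] asks=[#1:4@103]
After op 6 [order #6] limit_buy(price=99, qty=7): fills=none; bids=[#6:7@99] asks=[#1:4@103]
After op 7 [order #7] market_sell(qty=2): fills=#6x#7:2@99; bids=[#6:5@99] asks=[#1:4@103]

Answer: 2@99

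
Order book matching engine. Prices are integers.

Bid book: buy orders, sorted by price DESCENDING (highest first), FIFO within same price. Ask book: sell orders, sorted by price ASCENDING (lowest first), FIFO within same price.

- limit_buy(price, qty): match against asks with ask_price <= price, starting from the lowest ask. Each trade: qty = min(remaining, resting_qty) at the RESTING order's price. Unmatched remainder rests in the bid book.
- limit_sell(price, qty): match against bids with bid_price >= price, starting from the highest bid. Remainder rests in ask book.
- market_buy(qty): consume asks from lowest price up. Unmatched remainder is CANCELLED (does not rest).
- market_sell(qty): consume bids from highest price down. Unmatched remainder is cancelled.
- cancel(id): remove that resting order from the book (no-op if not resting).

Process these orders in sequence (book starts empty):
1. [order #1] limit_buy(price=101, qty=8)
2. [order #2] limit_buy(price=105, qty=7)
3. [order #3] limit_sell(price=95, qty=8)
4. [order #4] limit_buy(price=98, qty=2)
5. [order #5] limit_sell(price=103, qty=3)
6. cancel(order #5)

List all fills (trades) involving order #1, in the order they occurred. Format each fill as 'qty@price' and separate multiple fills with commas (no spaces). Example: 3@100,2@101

After op 1 [order #1] limit_buy(price=101, qty=8): fills=none; bids=[#1:8@101] asks=[-]
After op 2 [order #2] limit_buy(price=105, qty=7): fills=none; bids=[#2:7@105 #1:8@101] asks=[-]
After op 3 [order #3] limit_sell(price=95, qty=8): fills=#2x#3:7@105 #1x#3:1@101; bids=[#1:7@101] asks=[-]
After op 4 [order #4] limit_buy(price=98, qty=2): fills=none; bids=[#1:7@101 #4:2@98] asks=[-]
After op 5 [order #5] limit_sell(price=103, qty=3): fills=none; bids=[#1:7@101 #4:2@98] asks=[#5:3@103]
After op 6 cancel(order #5): fills=none; bids=[#1:7@101 #4:2@98] asks=[-]

Answer: 1@101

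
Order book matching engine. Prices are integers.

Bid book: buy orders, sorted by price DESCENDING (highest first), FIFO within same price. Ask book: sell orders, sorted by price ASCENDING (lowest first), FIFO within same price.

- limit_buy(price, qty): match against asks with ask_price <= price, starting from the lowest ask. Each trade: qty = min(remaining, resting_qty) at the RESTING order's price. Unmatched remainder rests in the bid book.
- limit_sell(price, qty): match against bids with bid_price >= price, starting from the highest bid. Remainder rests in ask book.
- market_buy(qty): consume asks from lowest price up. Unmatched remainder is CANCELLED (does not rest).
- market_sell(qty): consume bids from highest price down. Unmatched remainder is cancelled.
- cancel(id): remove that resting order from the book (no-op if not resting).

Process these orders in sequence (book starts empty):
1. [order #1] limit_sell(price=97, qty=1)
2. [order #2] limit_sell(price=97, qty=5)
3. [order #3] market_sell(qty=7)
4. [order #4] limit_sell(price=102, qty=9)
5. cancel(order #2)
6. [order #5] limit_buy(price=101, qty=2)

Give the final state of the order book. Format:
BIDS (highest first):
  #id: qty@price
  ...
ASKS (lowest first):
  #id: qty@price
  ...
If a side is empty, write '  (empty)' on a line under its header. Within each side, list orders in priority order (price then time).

Answer: BIDS (highest first):
  #5: 1@101
ASKS (lowest first):
  #4: 9@102

Derivation:
After op 1 [order #1] limit_sell(price=97, qty=1): fills=none; bids=[-] asks=[#1:1@97]
After op 2 [order #2] limit_sell(price=97, qty=5): fills=none; bids=[-] asks=[#1:1@97 #2:5@97]
After op 3 [order #3] market_sell(qty=7): fills=none; bids=[-] asks=[#1:1@97 #2:5@97]
After op 4 [order #4] limit_sell(price=102, qty=9): fills=none; bids=[-] asks=[#1:1@97 #2:5@97 #4:9@102]
After op 5 cancel(order #2): fills=none; bids=[-] asks=[#1:1@97 #4:9@102]
After op 6 [order #5] limit_buy(price=101, qty=2): fills=#5x#1:1@97; bids=[#5:1@101] asks=[#4:9@102]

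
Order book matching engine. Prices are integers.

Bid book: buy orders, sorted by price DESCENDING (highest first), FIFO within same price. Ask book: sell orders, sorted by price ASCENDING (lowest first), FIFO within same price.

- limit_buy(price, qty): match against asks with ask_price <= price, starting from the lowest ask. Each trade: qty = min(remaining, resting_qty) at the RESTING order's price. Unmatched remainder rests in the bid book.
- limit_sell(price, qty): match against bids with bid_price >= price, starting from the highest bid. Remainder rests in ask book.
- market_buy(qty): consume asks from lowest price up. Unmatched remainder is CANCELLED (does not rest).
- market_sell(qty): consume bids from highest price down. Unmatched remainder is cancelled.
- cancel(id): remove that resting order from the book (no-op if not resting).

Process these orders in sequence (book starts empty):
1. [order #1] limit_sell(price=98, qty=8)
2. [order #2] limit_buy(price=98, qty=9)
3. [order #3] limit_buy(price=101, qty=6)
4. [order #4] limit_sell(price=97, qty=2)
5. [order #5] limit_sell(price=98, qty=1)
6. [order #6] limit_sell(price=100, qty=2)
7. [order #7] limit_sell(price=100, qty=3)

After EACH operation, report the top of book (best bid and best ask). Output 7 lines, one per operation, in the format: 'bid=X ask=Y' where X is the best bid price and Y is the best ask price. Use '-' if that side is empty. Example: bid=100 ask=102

Answer: bid=- ask=98
bid=98 ask=-
bid=101 ask=-
bid=101 ask=-
bid=101 ask=-
bid=101 ask=-
bid=98 ask=100

Derivation:
After op 1 [order #1] limit_sell(price=98, qty=8): fills=none; bids=[-] asks=[#1:8@98]
After op 2 [order #2] limit_buy(price=98, qty=9): fills=#2x#1:8@98; bids=[#2:1@98] asks=[-]
After op 3 [order #3] limit_buy(price=101, qty=6): fills=none; bids=[#3:6@101 #2:1@98] asks=[-]
After op 4 [order #4] limit_sell(price=97, qty=2): fills=#3x#4:2@101; bids=[#3:4@101 #2:1@98] asks=[-]
After op 5 [order #5] limit_sell(price=98, qty=1): fills=#3x#5:1@101; bids=[#3:3@101 #2:1@98] asks=[-]
After op 6 [order #6] limit_sell(price=100, qty=2): fills=#3x#6:2@101; bids=[#3:1@101 #2:1@98] asks=[-]
After op 7 [order #7] limit_sell(price=100, qty=3): fills=#3x#7:1@101; bids=[#2:1@98] asks=[#7:2@100]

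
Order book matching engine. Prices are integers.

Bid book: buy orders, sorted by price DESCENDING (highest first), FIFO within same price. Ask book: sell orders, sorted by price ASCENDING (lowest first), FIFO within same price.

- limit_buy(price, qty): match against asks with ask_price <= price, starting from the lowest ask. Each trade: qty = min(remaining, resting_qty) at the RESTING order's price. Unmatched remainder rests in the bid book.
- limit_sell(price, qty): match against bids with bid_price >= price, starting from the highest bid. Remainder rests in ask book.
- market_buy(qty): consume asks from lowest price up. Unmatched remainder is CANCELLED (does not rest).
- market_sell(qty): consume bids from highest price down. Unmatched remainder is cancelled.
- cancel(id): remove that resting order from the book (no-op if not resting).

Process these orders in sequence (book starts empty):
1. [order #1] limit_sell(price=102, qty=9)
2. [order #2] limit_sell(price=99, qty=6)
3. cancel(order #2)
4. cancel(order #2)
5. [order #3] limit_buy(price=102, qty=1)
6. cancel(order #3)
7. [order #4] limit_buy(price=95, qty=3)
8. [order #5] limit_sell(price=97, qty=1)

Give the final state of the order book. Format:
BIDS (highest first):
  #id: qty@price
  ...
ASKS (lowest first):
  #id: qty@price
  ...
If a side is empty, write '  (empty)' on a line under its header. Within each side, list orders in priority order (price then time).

Answer: BIDS (highest first):
  #4: 3@95
ASKS (lowest first):
  #5: 1@97
  #1: 8@102

Derivation:
After op 1 [order #1] limit_sell(price=102, qty=9): fills=none; bids=[-] asks=[#1:9@102]
After op 2 [order #2] limit_sell(price=99, qty=6): fills=none; bids=[-] asks=[#2:6@99 #1:9@102]
After op 3 cancel(order #2): fills=none; bids=[-] asks=[#1:9@102]
After op 4 cancel(order #2): fills=none; bids=[-] asks=[#1:9@102]
After op 5 [order #3] limit_buy(price=102, qty=1): fills=#3x#1:1@102; bids=[-] asks=[#1:8@102]
After op 6 cancel(order #3): fills=none; bids=[-] asks=[#1:8@102]
After op 7 [order #4] limit_buy(price=95, qty=3): fills=none; bids=[#4:3@95] asks=[#1:8@102]
After op 8 [order #5] limit_sell(price=97, qty=1): fills=none; bids=[#4:3@95] asks=[#5:1@97 #1:8@102]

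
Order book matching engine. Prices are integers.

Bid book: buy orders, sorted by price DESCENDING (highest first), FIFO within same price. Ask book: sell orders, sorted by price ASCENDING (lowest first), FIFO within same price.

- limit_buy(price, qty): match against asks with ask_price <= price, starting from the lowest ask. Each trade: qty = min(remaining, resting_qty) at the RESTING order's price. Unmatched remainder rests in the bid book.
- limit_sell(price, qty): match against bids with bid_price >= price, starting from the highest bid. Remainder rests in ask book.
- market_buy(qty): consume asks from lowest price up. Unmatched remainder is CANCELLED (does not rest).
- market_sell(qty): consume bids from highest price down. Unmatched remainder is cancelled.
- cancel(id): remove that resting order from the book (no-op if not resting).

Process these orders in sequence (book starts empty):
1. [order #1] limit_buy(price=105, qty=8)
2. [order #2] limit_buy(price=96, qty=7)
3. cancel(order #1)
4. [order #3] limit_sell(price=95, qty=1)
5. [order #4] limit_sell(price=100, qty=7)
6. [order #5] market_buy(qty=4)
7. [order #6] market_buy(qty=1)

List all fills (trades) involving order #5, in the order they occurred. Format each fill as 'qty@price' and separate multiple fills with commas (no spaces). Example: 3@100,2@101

Answer: 4@100

Derivation:
After op 1 [order #1] limit_buy(price=105, qty=8): fills=none; bids=[#1:8@105] asks=[-]
After op 2 [order #2] limit_buy(price=96, qty=7): fills=none; bids=[#1:8@105 #2:7@96] asks=[-]
After op 3 cancel(order #1): fills=none; bids=[#2:7@96] asks=[-]
After op 4 [order #3] limit_sell(price=95, qty=1): fills=#2x#3:1@96; bids=[#2:6@96] asks=[-]
After op 5 [order #4] limit_sell(price=100, qty=7): fills=none; bids=[#2:6@96] asks=[#4:7@100]
After op 6 [order #5] market_buy(qty=4): fills=#5x#4:4@100; bids=[#2:6@96] asks=[#4:3@100]
After op 7 [order #6] market_buy(qty=1): fills=#6x#4:1@100; bids=[#2:6@96] asks=[#4:2@100]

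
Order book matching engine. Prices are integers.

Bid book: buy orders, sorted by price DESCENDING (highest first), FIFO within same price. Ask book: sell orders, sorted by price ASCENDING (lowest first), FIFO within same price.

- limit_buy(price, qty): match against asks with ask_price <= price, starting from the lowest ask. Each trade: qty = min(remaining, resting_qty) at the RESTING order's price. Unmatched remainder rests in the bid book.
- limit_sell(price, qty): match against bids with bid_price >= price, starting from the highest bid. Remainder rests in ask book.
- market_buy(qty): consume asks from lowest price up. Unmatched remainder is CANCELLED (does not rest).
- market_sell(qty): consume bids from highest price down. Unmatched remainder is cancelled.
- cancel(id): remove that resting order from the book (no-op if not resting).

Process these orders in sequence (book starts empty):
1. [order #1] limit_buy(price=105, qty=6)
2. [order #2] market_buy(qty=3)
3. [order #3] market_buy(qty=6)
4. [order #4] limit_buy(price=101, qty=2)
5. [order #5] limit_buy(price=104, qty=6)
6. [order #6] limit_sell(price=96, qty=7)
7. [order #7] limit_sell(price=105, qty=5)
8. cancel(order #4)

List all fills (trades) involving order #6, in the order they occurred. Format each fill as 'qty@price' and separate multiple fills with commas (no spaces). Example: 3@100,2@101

After op 1 [order #1] limit_buy(price=105, qty=6): fills=none; bids=[#1:6@105] asks=[-]
After op 2 [order #2] market_buy(qty=3): fills=none; bids=[#1:6@105] asks=[-]
After op 3 [order #3] market_buy(qty=6): fills=none; bids=[#1:6@105] asks=[-]
After op 4 [order #4] limit_buy(price=101, qty=2): fills=none; bids=[#1:6@105 #4:2@101] asks=[-]
After op 5 [order #5] limit_buy(price=104, qty=6): fills=none; bids=[#1:6@105 #5:6@104 #4:2@101] asks=[-]
After op 6 [order #6] limit_sell(price=96, qty=7): fills=#1x#6:6@105 #5x#6:1@104; bids=[#5:5@104 #4:2@101] asks=[-]
After op 7 [order #7] limit_sell(price=105, qty=5): fills=none; bids=[#5:5@104 #4:2@101] asks=[#7:5@105]
After op 8 cancel(order #4): fills=none; bids=[#5:5@104] asks=[#7:5@105]

Answer: 6@105,1@104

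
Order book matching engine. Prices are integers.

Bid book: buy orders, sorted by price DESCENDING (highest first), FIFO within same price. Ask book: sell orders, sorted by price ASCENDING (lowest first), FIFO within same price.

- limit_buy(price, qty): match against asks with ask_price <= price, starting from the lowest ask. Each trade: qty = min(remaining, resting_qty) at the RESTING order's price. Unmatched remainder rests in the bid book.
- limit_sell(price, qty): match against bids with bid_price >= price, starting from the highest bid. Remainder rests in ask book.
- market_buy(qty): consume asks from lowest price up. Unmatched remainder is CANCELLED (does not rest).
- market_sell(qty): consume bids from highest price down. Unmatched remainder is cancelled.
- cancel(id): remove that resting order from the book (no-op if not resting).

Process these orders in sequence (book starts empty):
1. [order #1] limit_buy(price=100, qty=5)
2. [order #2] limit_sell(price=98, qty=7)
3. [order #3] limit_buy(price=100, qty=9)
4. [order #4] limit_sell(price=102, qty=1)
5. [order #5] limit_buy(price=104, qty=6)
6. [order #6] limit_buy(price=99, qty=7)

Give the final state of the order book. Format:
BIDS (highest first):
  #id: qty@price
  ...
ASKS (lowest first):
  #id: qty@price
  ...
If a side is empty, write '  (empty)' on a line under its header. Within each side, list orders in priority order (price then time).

After op 1 [order #1] limit_buy(price=100, qty=5): fills=none; bids=[#1:5@100] asks=[-]
After op 2 [order #2] limit_sell(price=98, qty=7): fills=#1x#2:5@100; bids=[-] asks=[#2:2@98]
After op 3 [order #3] limit_buy(price=100, qty=9): fills=#3x#2:2@98; bids=[#3:7@100] asks=[-]
After op 4 [order #4] limit_sell(price=102, qty=1): fills=none; bids=[#3:7@100] asks=[#4:1@102]
After op 5 [order #5] limit_buy(price=104, qty=6): fills=#5x#4:1@102; bids=[#5:5@104 #3:7@100] asks=[-]
After op 6 [order #6] limit_buy(price=99, qty=7): fills=none; bids=[#5:5@104 #3:7@100 #6:7@99] asks=[-]

Answer: BIDS (highest first):
  #5: 5@104
  #3: 7@100
  #6: 7@99
ASKS (lowest first):
  (empty)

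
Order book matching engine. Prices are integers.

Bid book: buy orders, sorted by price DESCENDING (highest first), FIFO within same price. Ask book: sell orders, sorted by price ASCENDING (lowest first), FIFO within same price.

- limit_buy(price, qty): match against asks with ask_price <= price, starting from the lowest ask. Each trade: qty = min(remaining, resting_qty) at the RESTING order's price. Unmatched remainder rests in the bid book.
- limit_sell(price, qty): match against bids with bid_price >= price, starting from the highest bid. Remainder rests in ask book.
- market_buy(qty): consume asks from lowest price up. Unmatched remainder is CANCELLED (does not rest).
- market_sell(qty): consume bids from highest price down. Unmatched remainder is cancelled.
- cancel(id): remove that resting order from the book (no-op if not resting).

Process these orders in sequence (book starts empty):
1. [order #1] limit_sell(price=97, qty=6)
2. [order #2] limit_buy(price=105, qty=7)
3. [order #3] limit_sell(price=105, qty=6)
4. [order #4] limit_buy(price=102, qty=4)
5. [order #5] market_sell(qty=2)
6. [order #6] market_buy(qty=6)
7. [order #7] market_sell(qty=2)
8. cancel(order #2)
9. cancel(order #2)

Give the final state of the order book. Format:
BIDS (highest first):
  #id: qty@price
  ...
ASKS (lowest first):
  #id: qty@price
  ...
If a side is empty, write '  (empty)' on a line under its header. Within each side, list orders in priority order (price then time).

Answer: BIDS (highest first):
  (empty)
ASKS (lowest first):
  (empty)

Derivation:
After op 1 [order #1] limit_sell(price=97, qty=6): fills=none; bids=[-] asks=[#1:6@97]
After op 2 [order #2] limit_buy(price=105, qty=7): fills=#2x#1:6@97; bids=[#2:1@105] asks=[-]
After op 3 [order #3] limit_sell(price=105, qty=6): fills=#2x#3:1@105; bids=[-] asks=[#3:5@105]
After op 4 [order #4] limit_buy(price=102, qty=4): fills=none; bids=[#4:4@102] asks=[#3:5@105]
After op 5 [order #5] market_sell(qty=2): fills=#4x#5:2@102; bids=[#4:2@102] asks=[#3:5@105]
After op 6 [order #6] market_buy(qty=6): fills=#6x#3:5@105; bids=[#4:2@102] asks=[-]
After op 7 [order #7] market_sell(qty=2): fills=#4x#7:2@102; bids=[-] asks=[-]
After op 8 cancel(order #2): fills=none; bids=[-] asks=[-]
After op 9 cancel(order #2): fills=none; bids=[-] asks=[-]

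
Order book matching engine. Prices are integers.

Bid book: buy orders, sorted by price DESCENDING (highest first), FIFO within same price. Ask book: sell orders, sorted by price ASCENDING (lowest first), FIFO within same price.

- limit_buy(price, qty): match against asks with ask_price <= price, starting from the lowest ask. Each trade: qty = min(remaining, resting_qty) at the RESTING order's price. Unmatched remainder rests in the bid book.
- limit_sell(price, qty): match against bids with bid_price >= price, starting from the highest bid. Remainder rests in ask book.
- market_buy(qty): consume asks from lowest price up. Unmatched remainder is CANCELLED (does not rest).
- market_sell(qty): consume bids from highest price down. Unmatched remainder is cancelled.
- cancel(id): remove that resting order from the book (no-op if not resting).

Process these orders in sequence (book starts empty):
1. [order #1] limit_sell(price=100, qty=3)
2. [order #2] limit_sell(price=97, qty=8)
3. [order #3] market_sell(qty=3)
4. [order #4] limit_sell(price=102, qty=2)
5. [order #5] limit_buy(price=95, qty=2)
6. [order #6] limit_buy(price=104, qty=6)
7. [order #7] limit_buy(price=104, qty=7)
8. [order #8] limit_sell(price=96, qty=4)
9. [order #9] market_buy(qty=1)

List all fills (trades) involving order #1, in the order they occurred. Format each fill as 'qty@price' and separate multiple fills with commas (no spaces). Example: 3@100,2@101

Answer: 3@100

Derivation:
After op 1 [order #1] limit_sell(price=100, qty=3): fills=none; bids=[-] asks=[#1:3@100]
After op 2 [order #2] limit_sell(price=97, qty=8): fills=none; bids=[-] asks=[#2:8@97 #1:3@100]
After op 3 [order #3] market_sell(qty=3): fills=none; bids=[-] asks=[#2:8@97 #1:3@100]
After op 4 [order #4] limit_sell(price=102, qty=2): fills=none; bids=[-] asks=[#2:8@97 #1:3@100 #4:2@102]
After op 5 [order #5] limit_buy(price=95, qty=2): fills=none; bids=[#5:2@95] asks=[#2:8@97 #1:3@100 #4:2@102]
After op 6 [order #6] limit_buy(price=104, qty=6): fills=#6x#2:6@97; bids=[#5:2@95] asks=[#2:2@97 #1:3@100 #4:2@102]
After op 7 [order #7] limit_buy(price=104, qty=7): fills=#7x#2:2@97 #7x#1:3@100 #7x#4:2@102; bids=[#5:2@95] asks=[-]
After op 8 [order #8] limit_sell(price=96, qty=4): fills=none; bids=[#5:2@95] asks=[#8:4@96]
After op 9 [order #9] market_buy(qty=1): fills=#9x#8:1@96; bids=[#5:2@95] asks=[#8:3@96]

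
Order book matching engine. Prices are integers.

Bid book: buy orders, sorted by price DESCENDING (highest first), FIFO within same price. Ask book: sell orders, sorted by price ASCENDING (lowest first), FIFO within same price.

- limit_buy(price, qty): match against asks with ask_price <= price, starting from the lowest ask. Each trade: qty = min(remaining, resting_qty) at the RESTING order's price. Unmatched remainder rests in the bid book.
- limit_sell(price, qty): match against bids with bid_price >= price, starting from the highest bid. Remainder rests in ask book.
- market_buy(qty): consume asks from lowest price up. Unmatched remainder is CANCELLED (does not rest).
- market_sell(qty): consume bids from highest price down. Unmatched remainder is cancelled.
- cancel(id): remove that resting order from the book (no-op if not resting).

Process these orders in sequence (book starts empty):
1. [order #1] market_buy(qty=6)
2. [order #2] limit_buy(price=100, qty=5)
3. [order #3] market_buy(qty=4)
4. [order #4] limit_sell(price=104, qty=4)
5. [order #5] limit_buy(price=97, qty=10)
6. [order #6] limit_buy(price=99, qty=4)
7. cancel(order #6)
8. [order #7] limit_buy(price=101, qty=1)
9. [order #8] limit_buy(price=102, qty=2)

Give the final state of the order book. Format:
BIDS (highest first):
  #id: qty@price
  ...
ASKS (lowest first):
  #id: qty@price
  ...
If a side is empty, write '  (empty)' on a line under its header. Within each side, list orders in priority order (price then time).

After op 1 [order #1] market_buy(qty=6): fills=none; bids=[-] asks=[-]
After op 2 [order #2] limit_buy(price=100, qty=5): fills=none; bids=[#2:5@100] asks=[-]
After op 3 [order #3] market_buy(qty=4): fills=none; bids=[#2:5@100] asks=[-]
After op 4 [order #4] limit_sell(price=104, qty=4): fills=none; bids=[#2:5@100] asks=[#4:4@104]
After op 5 [order #5] limit_buy(price=97, qty=10): fills=none; bids=[#2:5@100 #5:10@97] asks=[#4:4@104]
After op 6 [order #6] limit_buy(price=99, qty=4): fills=none; bids=[#2:5@100 #6:4@99 #5:10@97] asks=[#4:4@104]
After op 7 cancel(order #6): fills=none; bids=[#2:5@100 #5:10@97] asks=[#4:4@104]
After op 8 [order #7] limit_buy(price=101, qty=1): fills=none; bids=[#7:1@101 #2:5@100 #5:10@97] asks=[#4:4@104]
After op 9 [order #8] limit_buy(price=102, qty=2): fills=none; bids=[#8:2@102 #7:1@101 #2:5@100 #5:10@97] asks=[#4:4@104]

Answer: BIDS (highest first):
  #8: 2@102
  #7: 1@101
  #2: 5@100
  #5: 10@97
ASKS (lowest first):
  #4: 4@104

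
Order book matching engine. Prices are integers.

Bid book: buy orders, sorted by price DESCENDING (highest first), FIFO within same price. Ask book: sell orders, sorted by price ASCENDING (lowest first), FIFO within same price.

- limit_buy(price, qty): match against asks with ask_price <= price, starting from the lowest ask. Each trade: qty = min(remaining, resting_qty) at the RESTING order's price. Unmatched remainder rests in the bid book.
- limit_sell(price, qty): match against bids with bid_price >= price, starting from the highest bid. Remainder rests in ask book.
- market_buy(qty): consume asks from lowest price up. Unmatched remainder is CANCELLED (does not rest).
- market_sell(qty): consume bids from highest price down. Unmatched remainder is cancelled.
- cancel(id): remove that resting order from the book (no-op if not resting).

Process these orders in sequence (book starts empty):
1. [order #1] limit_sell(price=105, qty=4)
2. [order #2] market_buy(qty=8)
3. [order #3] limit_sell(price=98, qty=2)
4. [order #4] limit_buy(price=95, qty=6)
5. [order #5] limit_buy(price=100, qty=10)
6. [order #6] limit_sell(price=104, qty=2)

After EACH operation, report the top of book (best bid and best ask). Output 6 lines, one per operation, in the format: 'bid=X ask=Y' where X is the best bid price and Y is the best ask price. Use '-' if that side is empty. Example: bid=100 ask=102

Answer: bid=- ask=105
bid=- ask=-
bid=- ask=98
bid=95 ask=98
bid=100 ask=-
bid=100 ask=104

Derivation:
After op 1 [order #1] limit_sell(price=105, qty=4): fills=none; bids=[-] asks=[#1:4@105]
After op 2 [order #2] market_buy(qty=8): fills=#2x#1:4@105; bids=[-] asks=[-]
After op 3 [order #3] limit_sell(price=98, qty=2): fills=none; bids=[-] asks=[#3:2@98]
After op 4 [order #4] limit_buy(price=95, qty=6): fills=none; bids=[#4:6@95] asks=[#3:2@98]
After op 5 [order #5] limit_buy(price=100, qty=10): fills=#5x#3:2@98; bids=[#5:8@100 #4:6@95] asks=[-]
After op 6 [order #6] limit_sell(price=104, qty=2): fills=none; bids=[#5:8@100 #4:6@95] asks=[#6:2@104]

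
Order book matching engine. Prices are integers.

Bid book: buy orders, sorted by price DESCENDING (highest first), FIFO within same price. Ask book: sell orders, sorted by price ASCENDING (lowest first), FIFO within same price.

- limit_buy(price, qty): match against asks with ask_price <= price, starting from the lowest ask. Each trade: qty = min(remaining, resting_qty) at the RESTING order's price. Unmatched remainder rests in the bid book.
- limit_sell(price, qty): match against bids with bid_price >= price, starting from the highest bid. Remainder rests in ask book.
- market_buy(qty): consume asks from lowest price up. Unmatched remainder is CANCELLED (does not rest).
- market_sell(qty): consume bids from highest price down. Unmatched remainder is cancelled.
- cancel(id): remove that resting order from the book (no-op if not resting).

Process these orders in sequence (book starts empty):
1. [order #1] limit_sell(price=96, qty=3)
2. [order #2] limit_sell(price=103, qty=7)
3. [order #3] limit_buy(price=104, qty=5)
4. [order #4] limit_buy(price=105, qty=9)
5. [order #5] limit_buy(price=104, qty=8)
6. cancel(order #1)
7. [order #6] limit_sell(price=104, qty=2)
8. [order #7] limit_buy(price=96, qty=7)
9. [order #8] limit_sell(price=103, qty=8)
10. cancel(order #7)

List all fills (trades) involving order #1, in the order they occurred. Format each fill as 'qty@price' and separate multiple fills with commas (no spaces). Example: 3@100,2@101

After op 1 [order #1] limit_sell(price=96, qty=3): fills=none; bids=[-] asks=[#1:3@96]
After op 2 [order #2] limit_sell(price=103, qty=7): fills=none; bids=[-] asks=[#1:3@96 #2:7@103]
After op 3 [order #3] limit_buy(price=104, qty=5): fills=#3x#1:3@96 #3x#2:2@103; bids=[-] asks=[#2:5@103]
After op 4 [order #4] limit_buy(price=105, qty=9): fills=#4x#2:5@103; bids=[#4:4@105] asks=[-]
After op 5 [order #5] limit_buy(price=104, qty=8): fills=none; bids=[#4:4@105 #5:8@104] asks=[-]
After op 6 cancel(order #1): fills=none; bids=[#4:4@105 #5:8@104] asks=[-]
After op 7 [order #6] limit_sell(price=104, qty=2): fills=#4x#6:2@105; bids=[#4:2@105 #5:8@104] asks=[-]
After op 8 [order #7] limit_buy(price=96, qty=7): fills=none; bids=[#4:2@105 #5:8@104 #7:7@96] asks=[-]
After op 9 [order #8] limit_sell(price=103, qty=8): fills=#4x#8:2@105 #5x#8:6@104; bids=[#5:2@104 #7:7@96] asks=[-]
After op 10 cancel(order #7): fills=none; bids=[#5:2@104] asks=[-]

Answer: 3@96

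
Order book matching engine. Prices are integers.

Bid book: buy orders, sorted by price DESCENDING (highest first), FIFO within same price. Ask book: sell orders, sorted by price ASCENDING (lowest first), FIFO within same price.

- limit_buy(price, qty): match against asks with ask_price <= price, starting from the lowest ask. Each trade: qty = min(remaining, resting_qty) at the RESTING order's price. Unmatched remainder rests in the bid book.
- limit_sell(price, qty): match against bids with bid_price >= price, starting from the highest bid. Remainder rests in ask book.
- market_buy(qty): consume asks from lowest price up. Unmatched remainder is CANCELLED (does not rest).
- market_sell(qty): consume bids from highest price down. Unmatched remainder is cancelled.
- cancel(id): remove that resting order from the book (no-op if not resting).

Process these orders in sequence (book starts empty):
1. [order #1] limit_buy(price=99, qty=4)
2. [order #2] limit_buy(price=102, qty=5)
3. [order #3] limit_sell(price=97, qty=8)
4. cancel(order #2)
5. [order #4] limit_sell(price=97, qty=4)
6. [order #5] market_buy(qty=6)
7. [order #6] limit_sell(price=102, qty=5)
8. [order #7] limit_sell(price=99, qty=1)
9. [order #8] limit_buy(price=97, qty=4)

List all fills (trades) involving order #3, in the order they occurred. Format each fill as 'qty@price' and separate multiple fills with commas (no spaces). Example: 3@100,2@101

Answer: 5@102,3@99

Derivation:
After op 1 [order #1] limit_buy(price=99, qty=4): fills=none; bids=[#1:4@99] asks=[-]
After op 2 [order #2] limit_buy(price=102, qty=5): fills=none; bids=[#2:5@102 #1:4@99] asks=[-]
After op 3 [order #3] limit_sell(price=97, qty=8): fills=#2x#3:5@102 #1x#3:3@99; bids=[#1:1@99] asks=[-]
After op 4 cancel(order #2): fills=none; bids=[#1:1@99] asks=[-]
After op 5 [order #4] limit_sell(price=97, qty=4): fills=#1x#4:1@99; bids=[-] asks=[#4:3@97]
After op 6 [order #5] market_buy(qty=6): fills=#5x#4:3@97; bids=[-] asks=[-]
After op 7 [order #6] limit_sell(price=102, qty=5): fills=none; bids=[-] asks=[#6:5@102]
After op 8 [order #7] limit_sell(price=99, qty=1): fills=none; bids=[-] asks=[#7:1@99 #6:5@102]
After op 9 [order #8] limit_buy(price=97, qty=4): fills=none; bids=[#8:4@97] asks=[#7:1@99 #6:5@102]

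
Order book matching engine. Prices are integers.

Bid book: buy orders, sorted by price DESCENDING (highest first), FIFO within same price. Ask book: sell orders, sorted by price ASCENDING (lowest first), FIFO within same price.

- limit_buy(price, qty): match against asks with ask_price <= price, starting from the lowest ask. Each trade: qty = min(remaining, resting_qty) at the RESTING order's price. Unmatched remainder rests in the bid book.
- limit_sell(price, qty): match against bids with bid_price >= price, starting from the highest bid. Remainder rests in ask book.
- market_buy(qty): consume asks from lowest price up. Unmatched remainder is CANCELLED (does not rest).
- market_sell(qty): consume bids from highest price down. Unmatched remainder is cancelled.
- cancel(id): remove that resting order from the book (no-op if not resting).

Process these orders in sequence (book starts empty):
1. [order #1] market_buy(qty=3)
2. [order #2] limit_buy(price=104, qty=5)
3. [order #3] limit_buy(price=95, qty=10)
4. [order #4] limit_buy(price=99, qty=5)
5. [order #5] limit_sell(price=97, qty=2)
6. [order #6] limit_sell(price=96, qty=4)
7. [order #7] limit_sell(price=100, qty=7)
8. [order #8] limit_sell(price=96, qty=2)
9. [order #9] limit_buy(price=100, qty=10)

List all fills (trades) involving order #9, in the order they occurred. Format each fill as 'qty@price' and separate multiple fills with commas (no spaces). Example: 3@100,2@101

Answer: 7@100

Derivation:
After op 1 [order #1] market_buy(qty=3): fills=none; bids=[-] asks=[-]
After op 2 [order #2] limit_buy(price=104, qty=5): fills=none; bids=[#2:5@104] asks=[-]
After op 3 [order #3] limit_buy(price=95, qty=10): fills=none; bids=[#2:5@104 #3:10@95] asks=[-]
After op 4 [order #4] limit_buy(price=99, qty=5): fills=none; bids=[#2:5@104 #4:5@99 #3:10@95] asks=[-]
After op 5 [order #5] limit_sell(price=97, qty=2): fills=#2x#5:2@104; bids=[#2:3@104 #4:5@99 #3:10@95] asks=[-]
After op 6 [order #6] limit_sell(price=96, qty=4): fills=#2x#6:3@104 #4x#6:1@99; bids=[#4:4@99 #3:10@95] asks=[-]
After op 7 [order #7] limit_sell(price=100, qty=7): fills=none; bids=[#4:4@99 #3:10@95] asks=[#7:7@100]
After op 8 [order #8] limit_sell(price=96, qty=2): fills=#4x#8:2@99; bids=[#4:2@99 #3:10@95] asks=[#7:7@100]
After op 9 [order #9] limit_buy(price=100, qty=10): fills=#9x#7:7@100; bids=[#9:3@100 #4:2@99 #3:10@95] asks=[-]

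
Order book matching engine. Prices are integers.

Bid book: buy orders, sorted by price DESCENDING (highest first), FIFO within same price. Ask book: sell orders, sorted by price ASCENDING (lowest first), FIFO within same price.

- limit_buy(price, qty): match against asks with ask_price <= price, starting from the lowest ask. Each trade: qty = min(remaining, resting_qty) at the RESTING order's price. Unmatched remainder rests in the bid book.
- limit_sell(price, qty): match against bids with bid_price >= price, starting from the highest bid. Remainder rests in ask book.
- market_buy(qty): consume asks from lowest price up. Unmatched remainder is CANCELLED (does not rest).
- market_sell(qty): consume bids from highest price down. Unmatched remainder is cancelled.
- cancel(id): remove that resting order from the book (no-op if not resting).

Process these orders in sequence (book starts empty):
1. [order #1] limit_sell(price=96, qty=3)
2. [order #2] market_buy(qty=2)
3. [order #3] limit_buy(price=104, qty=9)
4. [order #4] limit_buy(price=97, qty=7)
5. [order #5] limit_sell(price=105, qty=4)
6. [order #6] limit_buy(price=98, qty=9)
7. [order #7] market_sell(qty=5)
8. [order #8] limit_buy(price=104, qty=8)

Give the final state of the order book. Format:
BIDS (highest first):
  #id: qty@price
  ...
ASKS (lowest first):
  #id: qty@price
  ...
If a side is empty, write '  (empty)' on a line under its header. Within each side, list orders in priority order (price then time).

Answer: BIDS (highest first):
  #3: 3@104
  #8: 8@104
  #6: 9@98
  #4: 7@97
ASKS (lowest first):
  #5: 4@105

Derivation:
After op 1 [order #1] limit_sell(price=96, qty=3): fills=none; bids=[-] asks=[#1:3@96]
After op 2 [order #2] market_buy(qty=2): fills=#2x#1:2@96; bids=[-] asks=[#1:1@96]
After op 3 [order #3] limit_buy(price=104, qty=9): fills=#3x#1:1@96; bids=[#3:8@104] asks=[-]
After op 4 [order #4] limit_buy(price=97, qty=7): fills=none; bids=[#3:8@104 #4:7@97] asks=[-]
After op 5 [order #5] limit_sell(price=105, qty=4): fills=none; bids=[#3:8@104 #4:7@97] asks=[#5:4@105]
After op 6 [order #6] limit_buy(price=98, qty=9): fills=none; bids=[#3:8@104 #6:9@98 #4:7@97] asks=[#5:4@105]
After op 7 [order #7] market_sell(qty=5): fills=#3x#7:5@104; bids=[#3:3@104 #6:9@98 #4:7@97] asks=[#5:4@105]
After op 8 [order #8] limit_buy(price=104, qty=8): fills=none; bids=[#3:3@104 #8:8@104 #6:9@98 #4:7@97] asks=[#5:4@105]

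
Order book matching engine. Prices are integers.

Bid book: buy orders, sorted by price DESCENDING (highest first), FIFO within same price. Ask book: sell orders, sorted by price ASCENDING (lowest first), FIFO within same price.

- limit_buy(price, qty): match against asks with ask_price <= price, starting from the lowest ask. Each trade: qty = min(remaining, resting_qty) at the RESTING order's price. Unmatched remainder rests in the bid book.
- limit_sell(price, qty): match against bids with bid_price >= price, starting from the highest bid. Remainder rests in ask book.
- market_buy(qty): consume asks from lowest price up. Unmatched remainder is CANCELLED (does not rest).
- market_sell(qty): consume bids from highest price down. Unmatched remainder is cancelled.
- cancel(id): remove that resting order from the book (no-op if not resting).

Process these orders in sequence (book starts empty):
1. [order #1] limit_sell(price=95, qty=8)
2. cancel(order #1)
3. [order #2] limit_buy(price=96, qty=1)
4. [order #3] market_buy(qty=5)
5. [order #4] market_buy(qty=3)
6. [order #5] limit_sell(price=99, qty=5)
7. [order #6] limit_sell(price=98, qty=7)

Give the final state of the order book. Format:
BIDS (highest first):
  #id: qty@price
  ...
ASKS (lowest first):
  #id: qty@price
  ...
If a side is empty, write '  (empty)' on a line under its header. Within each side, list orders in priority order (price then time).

After op 1 [order #1] limit_sell(price=95, qty=8): fills=none; bids=[-] asks=[#1:8@95]
After op 2 cancel(order #1): fills=none; bids=[-] asks=[-]
After op 3 [order #2] limit_buy(price=96, qty=1): fills=none; bids=[#2:1@96] asks=[-]
After op 4 [order #3] market_buy(qty=5): fills=none; bids=[#2:1@96] asks=[-]
After op 5 [order #4] market_buy(qty=3): fills=none; bids=[#2:1@96] asks=[-]
After op 6 [order #5] limit_sell(price=99, qty=5): fills=none; bids=[#2:1@96] asks=[#5:5@99]
After op 7 [order #6] limit_sell(price=98, qty=7): fills=none; bids=[#2:1@96] asks=[#6:7@98 #5:5@99]

Answer: BIDS (highest first):
  #2: 1@96
ASKS (lowest first):
  #6: 7@98
  #5: 5@99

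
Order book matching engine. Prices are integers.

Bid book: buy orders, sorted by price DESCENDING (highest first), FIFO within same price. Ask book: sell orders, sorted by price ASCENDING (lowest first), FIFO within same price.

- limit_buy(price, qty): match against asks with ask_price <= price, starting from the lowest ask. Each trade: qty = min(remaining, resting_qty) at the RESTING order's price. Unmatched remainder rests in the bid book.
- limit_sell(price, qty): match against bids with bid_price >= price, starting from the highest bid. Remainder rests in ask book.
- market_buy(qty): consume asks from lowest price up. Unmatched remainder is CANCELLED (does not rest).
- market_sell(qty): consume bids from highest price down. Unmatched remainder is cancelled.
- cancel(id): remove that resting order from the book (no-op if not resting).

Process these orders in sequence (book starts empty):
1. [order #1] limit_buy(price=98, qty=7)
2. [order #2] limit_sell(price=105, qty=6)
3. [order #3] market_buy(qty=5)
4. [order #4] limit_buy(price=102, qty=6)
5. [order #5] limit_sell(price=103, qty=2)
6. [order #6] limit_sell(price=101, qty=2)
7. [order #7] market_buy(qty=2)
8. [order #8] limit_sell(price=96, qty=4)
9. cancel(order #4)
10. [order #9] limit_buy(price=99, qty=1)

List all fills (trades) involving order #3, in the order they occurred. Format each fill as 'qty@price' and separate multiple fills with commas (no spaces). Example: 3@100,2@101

After op 1 [order #1] limit_buy(price=98, qty=7): fills=none; bids=[#1:7@98] asks=[-]
After op 2 [order #2] limit_sell(price=105, qty=6): fills=none; bids=[#1:7@98] asks=[#2:6@105]
After op 3 [order #3] market_buy(qty=5): fills=#3x#2:5@105; bids=[#1:7@98] asks=[#2:1@105]
After op 4 [order #4] limit_buy(price=102, qty=6): fills=none; bids=[#4:6@102 #1:7@98] asks=[#2:1@105]
After op 5 [order #5] limit_sell(price=103, qty=2): fills=none; bids=[#4:6@102 #1:7@98] asks=[#5:2@103 #2:1@105]
After op 6 [order #6] limit_sell(price=101, qty=2): fills=#4x#6:2@102; bids=[#4:4@102 #1:7@98] asks=[#5:2@103 #2:1@105]
After op 7 [order #7] market_buy(qty=2): fills=#7x#5:2@103; bids=[#4:4@102 #1:7@98] asks=[#2:1@105]
After op 8 [order #8] limit_sell(price=96, qty=4): fills=#4x#8:4@102; bids=[#1:7@98] asks=[#2:1@105]
After op 9 cancel(order #4): fills=none; bids=[#1:7@98] asks=[#2:1@105]
After op 10 [order #9] limit_buy(price=99, qty=1): fills=none; bids=[#9:1@99 #1:7@98] asks=[#2:1@105]

Answer: 5@105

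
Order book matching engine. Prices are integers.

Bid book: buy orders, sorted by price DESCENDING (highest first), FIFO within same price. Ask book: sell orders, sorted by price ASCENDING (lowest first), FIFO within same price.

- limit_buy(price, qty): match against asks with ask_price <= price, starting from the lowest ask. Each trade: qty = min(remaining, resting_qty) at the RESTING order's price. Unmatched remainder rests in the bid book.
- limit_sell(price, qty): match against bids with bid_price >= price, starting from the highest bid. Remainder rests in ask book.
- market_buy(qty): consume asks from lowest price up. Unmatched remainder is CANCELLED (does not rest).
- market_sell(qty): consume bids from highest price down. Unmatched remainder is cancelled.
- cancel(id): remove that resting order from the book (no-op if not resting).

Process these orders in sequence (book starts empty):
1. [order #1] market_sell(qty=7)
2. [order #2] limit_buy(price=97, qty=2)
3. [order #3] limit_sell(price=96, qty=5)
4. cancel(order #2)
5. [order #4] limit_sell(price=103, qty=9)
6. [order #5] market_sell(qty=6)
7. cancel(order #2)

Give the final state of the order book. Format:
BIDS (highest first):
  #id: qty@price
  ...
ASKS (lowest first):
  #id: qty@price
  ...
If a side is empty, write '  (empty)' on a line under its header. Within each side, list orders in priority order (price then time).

After op 1 [order #1] market_sell(qty=7): fills=none; bids=[-] asks=[-]
After op 2 [order #2] limit_buy(price=97, qty=2): fills=none; bids=[#2:2@97] asks=[-]
After op 3 [order #3] limit_sell(price=96, qty=5): fills=#2x#3:2@97; bids=[-] asks=[#3:3@96]
After op 4 cancel(order #2): fills=none; bids=[-] asks=[#3:3@96]
After op 5 [order #4] limit_sell(price=103, qty=9): fills=none; bids=[-] asks=[#3:3@96 #4:9@103]
After op 6 [order #5] market_sell(qty=6): fills=none; bids=[-] asks=[#3:3@96 #4:9@103]
After op 7 cancel(order #2): fills=none; bids=[-] asks=[#3:3@96 #4:9@103]

Answer: BIDS (highest first):
  (empty)
ASKS (lowest first):
  #3: 3@96
  #4: 9@103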